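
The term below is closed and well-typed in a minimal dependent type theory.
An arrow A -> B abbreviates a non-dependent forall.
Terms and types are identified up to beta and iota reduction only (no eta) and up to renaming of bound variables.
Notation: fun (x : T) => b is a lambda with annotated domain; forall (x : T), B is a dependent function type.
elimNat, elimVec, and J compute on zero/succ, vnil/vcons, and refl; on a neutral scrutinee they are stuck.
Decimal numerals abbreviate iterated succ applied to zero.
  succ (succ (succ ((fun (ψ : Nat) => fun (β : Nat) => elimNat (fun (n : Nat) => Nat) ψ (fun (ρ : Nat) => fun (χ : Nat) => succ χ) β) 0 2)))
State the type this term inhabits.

the term's type:
  Nat


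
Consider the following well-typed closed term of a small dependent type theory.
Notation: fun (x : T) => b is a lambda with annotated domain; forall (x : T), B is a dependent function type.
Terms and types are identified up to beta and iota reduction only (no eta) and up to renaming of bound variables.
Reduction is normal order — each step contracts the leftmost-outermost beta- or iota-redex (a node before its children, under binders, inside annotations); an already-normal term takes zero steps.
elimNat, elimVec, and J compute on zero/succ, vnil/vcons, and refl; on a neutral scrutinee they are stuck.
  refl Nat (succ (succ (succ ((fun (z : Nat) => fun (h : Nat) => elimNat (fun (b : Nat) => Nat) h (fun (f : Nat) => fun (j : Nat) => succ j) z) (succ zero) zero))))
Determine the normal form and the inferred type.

reduced normal form:
  refl Nat (succ (succ (succ (succ zero))))
the term's type:
  Eq Nat (succ (succ (succ (succ zero)))) (succ (succ (succ (succ zero))))


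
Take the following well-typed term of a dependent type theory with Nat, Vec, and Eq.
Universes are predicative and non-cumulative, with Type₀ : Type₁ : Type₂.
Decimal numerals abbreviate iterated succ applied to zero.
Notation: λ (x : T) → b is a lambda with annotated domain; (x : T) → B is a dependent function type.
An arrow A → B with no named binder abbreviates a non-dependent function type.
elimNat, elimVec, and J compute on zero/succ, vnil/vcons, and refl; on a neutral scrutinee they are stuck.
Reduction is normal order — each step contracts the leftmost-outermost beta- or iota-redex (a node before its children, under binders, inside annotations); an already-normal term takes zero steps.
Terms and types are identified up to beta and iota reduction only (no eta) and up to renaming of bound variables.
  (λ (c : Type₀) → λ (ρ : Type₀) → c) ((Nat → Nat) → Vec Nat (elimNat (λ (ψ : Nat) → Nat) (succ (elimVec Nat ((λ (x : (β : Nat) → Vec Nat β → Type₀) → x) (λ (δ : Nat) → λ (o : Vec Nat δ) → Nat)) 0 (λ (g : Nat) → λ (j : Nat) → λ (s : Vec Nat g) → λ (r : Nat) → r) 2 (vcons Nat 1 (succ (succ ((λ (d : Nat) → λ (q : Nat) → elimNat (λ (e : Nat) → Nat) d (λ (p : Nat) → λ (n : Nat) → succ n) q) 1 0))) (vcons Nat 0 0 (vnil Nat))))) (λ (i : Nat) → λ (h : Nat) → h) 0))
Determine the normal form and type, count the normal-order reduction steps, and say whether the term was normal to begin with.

normal form:
  λ (c : Type₀) → (Nat → Nat) → Vec Nat 1
the term's type:
  Type₀ → Type₀
reduction steps (normal order): 13
started in normal form: no
first contracted redex: a beta-redex


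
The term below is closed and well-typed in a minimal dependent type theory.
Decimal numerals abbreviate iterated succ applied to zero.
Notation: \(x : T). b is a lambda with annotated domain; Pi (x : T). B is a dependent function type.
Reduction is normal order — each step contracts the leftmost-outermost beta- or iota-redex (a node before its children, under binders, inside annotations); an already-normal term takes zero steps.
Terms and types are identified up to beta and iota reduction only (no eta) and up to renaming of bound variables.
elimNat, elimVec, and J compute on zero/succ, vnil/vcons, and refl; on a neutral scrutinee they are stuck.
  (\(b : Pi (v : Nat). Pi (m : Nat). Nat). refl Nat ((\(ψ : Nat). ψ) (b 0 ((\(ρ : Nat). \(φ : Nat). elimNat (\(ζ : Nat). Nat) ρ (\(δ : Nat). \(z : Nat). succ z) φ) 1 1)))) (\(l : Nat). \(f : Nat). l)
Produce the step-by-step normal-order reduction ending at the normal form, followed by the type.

reduction (normal order):
  (\(b : Pi (v : Nat). Pi (m : Nat). Nat). refl Nat ((\(ψ : Nat). ψ) (b 0 ((\(ρ : Nat). \(φ : Nat). elimNat (\(ζ : Nat). Nat) ρ (\(δ : Nat). \(z : Nat). succ z) φ) 1 1)))) (\(l : Nat). \(f : Nat). l)
  ~> refl Nat ((\(b : Nat). b) ((\(v : Nat). \(m : Nat). v) 0 ((\(ψ : Nat). \(ρ : Nat). elimNat (\(φ : Nat). Nat) ψ (\(ζ : Nat). \(δ : Nat). succ δ) ρ) 1 1)))
  ~> refl Nat ((\(b : Nat). \(v : Nat). b) 0 ((\(m : Nat). \(ψ : Nat). elimNat (\(ρ : Nat). Nat) m (\(φ : Nat). \(ζ : Nat). succ ζ) ψ) 1 1))
  ~> refl Nat ((\(b : Nat). 0) ((\(v : Nat). \(m : Nat). elimNat (\(ψ : Nat). Nat) v (\(ρ : Nat). \(φ : Nat). succ φ) m) 1 1))
  ~> refl Nat 0
the term's type:
  Eq Nat 0 0


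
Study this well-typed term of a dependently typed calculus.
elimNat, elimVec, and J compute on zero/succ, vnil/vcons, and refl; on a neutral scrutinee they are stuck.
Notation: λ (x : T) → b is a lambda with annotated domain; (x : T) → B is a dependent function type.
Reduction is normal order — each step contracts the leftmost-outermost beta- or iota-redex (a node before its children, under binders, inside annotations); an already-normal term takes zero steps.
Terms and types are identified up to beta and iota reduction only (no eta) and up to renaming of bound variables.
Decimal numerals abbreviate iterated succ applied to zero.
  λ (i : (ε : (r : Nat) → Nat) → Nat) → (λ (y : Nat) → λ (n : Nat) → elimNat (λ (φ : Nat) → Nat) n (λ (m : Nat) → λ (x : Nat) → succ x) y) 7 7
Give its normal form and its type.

reduced normal form:
  λ (i : (ε : (r : Nat) → Nat) → Nat) → 14
inferred type:
  (i : (ε : (r : Nat) → Nat) → Nat) → Nat
observation: 24 normal-order steps separate the term from its normal form.


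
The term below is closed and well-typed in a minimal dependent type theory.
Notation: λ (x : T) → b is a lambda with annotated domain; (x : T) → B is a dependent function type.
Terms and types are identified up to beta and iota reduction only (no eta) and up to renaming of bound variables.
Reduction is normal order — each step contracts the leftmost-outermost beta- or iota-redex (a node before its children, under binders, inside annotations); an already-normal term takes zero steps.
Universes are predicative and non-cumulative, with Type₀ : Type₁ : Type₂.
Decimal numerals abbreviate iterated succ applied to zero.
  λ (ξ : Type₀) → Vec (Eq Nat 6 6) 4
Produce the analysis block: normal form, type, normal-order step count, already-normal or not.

normal form:
  λ (ξ : Type₀) → Vec (Eq Nat 6 6) 4
inferred type:
  (ξ : Type₀) → Type₀
reduction steps (normal order): 0
term was already normal: yes


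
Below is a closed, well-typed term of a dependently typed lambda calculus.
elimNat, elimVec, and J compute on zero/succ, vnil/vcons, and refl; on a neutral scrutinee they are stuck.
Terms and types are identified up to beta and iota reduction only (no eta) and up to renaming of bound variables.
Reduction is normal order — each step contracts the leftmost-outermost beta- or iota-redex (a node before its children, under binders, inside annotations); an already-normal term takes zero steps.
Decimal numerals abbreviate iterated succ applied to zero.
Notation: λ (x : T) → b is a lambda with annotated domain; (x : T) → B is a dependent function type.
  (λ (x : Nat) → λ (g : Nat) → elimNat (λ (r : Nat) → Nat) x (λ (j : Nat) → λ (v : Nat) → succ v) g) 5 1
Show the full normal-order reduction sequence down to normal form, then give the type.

normal-order reduction sequence:
  (λ (x : Nat) → λ (g : Nat) → elimNat (λ (r : Nat) → Nat) x (λ (j : Nat) → λ (v : Nat) → succ v) g) 5 1
  ~> (λ (x : Nat) → elimNat (λ (g : Nat) → Nat) 5 (λ (r : Nat) → λ (j : Nat) → succ j) x) 1
  ~> elimNat (λ (x : Nat) → Nat) 5 (λ (g : Nat) → λ (r : Nat) → succ r) 1
  ~> (λ (x : Nat) → λ (g : Nat) → succ g) 0 (elimNat (λ (r : Nat) → Nat) 5 (λ (j : Nat) → λ (v : Nat) → succ v) 0)
  ~> (λ (x : Nat) → succ x) (elimNat (λ (g : Nat) → Nat) 5 (λ (r : Nat) → λ (j : Nat) → succ j) 0)
  ~> succ (elimNat (λ (x : Nat) → Nat) 5 (λ (g : Nat) → λ (r : Nat) → succ r) 0)
  ~> 6
type:
  Nat


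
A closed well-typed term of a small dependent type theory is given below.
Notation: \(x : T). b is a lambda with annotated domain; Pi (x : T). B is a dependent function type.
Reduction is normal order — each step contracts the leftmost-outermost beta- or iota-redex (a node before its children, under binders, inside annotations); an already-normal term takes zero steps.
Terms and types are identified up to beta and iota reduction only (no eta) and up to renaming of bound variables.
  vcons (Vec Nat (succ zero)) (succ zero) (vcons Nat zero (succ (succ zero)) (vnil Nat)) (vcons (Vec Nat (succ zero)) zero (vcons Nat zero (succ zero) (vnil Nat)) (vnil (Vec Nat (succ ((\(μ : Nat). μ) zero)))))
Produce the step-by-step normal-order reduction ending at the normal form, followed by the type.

reduction (normal order):
  vcons (Vec Nat (succ zero)) (succ zero) (vcons Nat zero (succ (succ zero)) (vnil Nat)) (vcons (Vec Nat (succ zero)) zero (vcons Nat zero (succ zero) (vnil Nat)) (vnil (Vec Nat (succ ((\(μ : Nat). μ) zero)))))
  ~> vcons (Vec Nat (succ zero)) (succ zero) (vcons Nat zero (succ (succ zero)) (vnil Nat)) (vcons (Vec Nat (succ zero)) zero (vcons Nat zero (succ zero) (vnil Nat)) (vnil (Vec Nat (succ zero))))
the term's type:
  Vec (Vec Nat (succ zero)) (succ (succ zero))


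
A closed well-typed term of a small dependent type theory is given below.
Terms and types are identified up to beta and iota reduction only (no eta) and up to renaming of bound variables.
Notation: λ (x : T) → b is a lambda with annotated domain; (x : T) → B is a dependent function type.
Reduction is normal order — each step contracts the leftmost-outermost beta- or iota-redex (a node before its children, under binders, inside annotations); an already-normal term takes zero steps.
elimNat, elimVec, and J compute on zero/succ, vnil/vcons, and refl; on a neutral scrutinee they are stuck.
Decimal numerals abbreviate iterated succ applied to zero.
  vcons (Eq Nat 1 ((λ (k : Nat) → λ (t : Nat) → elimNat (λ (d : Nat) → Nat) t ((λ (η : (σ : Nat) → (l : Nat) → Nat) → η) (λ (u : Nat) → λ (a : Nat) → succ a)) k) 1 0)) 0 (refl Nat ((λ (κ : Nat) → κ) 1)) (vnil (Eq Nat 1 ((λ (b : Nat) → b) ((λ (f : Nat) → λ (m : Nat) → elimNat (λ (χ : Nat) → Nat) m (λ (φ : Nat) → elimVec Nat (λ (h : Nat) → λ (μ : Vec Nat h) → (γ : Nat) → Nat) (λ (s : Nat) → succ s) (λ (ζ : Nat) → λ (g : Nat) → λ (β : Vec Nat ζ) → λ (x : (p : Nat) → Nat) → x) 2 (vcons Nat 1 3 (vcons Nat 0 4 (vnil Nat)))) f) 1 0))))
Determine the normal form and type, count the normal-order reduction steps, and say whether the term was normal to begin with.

reduced normal form:
  vcons (Eq Nat 1 1) 0 (refl Nat 1) (vnil (Eq Nat 1 1))
type:
  Vec (Eq Nat 1 1) 1
reduction steps (normal order): 26
started in normal form: no
first redex: a beta-redex


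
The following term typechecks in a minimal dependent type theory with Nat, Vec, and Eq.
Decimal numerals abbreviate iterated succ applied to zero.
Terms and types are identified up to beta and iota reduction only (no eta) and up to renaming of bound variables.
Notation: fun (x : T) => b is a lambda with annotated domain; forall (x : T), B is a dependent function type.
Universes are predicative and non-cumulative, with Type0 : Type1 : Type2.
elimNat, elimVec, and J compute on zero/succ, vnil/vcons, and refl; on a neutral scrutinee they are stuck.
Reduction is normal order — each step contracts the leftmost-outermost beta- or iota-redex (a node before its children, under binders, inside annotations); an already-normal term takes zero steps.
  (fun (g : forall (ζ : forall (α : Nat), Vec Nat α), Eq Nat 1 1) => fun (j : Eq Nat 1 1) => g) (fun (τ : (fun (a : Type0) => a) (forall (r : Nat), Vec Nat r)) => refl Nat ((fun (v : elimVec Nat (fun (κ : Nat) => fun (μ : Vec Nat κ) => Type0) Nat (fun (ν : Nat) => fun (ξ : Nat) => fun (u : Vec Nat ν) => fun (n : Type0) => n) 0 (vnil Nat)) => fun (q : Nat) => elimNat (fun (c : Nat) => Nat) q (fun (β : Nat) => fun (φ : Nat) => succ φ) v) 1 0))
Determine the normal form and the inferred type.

reduced normal form:
  fun (g : Eq Nat 1 1) => fun (ζ : forall (α : Nat), Vec Nat α) => refl Nat 1
inferred type:
  forall (g : Eq Nat 1 1), forall (ζ : forall (α : Nat), Vec Nat α), Eq Nat 1 1


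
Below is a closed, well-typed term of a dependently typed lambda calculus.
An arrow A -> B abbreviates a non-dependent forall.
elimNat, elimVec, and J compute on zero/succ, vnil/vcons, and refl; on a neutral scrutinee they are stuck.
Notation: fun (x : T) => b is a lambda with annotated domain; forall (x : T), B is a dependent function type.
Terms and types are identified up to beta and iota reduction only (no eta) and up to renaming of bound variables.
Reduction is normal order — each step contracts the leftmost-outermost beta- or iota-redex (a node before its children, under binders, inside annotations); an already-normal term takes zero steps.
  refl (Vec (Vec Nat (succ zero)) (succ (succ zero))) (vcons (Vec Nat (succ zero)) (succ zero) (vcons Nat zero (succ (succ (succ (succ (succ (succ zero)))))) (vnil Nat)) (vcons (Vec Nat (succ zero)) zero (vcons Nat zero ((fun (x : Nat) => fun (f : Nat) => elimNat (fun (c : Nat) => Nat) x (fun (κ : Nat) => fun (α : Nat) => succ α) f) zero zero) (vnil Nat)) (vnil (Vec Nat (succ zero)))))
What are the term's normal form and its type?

reduced normal form:
  refl (Vec (Vec Nat (succ zero)) (succ (succ zero))) (vcons (Vec Nat (succ zero)) (succ zero) (vcons Nat zero (succ (succ (succ (succ (succ (succ zero)))))) (vnil Nat)) (vcons (Vec Nat (succ zero)) zero (vcons Nat zero zero (vnil Nat)) (vnil (Vec Nat (succ zero)))))
the term's type:
  Eq (Vec (Vec Nat (succ zero)) (succ (succ zero))) (vcons (Vec Nat (succ zero)) (succ zero) (vcons Nat zero (succ (succ (succ (succ (succ (succ zero)))))) (vnil Nat)) (vcons (Vec Nat (succ zero)) zero (vcons Nat zero zero (vnil Nat)) (vnil (Vec Nat (succ zero))))) (vcons (Vec Nat (succ zero)) (succ zero) (vcons Nat zero (succ (succ (succ (succ (succ (succ zero)))))) (vnil Nat)) (vcons (Vec Nat (succ zero)) zero (vcons Nat zero zero (vnil Nat)) (vnil (Vec Nat (succ zero)))))


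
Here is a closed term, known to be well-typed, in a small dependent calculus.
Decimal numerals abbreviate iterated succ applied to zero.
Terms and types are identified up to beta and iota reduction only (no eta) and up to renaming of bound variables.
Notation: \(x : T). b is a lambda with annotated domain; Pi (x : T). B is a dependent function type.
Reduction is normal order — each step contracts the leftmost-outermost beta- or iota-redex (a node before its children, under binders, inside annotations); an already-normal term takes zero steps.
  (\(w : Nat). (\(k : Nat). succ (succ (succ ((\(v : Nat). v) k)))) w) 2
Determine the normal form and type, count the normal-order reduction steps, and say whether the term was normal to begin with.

normal form:
  5
the term's type:
  Nat
normal-order step count: 3
already normal: no
first contracted redex: a beta-redex


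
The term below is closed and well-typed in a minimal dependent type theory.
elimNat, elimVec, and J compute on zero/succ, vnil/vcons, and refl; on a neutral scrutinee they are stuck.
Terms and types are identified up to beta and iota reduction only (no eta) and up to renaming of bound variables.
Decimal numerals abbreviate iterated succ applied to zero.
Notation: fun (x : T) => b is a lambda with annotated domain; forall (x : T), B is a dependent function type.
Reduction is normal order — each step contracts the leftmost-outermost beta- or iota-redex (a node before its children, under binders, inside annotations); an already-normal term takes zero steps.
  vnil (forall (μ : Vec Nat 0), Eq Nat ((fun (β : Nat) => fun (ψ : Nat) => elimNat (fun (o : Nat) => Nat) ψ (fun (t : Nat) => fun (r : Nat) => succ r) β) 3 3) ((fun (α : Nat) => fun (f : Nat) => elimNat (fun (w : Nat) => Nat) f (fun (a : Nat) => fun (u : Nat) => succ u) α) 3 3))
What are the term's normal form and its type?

normal form:
  vnil (forall (μ : Vec Nat 0), Eq Nat 6 6)
inferred type:
  Vec (forall (μ : Vec Nat 0), Eq Nat 6 6) 0


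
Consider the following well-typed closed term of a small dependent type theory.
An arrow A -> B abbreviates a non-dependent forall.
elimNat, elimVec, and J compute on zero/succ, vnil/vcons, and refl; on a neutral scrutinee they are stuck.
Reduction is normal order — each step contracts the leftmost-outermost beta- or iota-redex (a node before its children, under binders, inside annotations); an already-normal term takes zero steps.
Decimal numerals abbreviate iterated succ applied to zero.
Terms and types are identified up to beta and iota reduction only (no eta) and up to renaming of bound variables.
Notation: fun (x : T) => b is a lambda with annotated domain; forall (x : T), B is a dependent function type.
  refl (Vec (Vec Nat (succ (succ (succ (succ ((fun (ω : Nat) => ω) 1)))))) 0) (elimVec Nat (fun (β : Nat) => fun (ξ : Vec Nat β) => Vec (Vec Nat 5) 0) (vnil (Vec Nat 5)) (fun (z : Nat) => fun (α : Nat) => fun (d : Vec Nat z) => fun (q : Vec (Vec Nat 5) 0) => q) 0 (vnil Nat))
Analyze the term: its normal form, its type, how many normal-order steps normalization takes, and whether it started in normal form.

resulting normal form:
  refl (Vec (Vec Nat 5) 0) (vnil (Vec Nat 5))
inferred type:
  Eq (Vec (Vec Nat 5) 0) (vnil (Vec Nat 5)) (vnil (Vec Nat 5))
normal-order step count: 2
started in normal form: no
first contracted redex: a beta-redex


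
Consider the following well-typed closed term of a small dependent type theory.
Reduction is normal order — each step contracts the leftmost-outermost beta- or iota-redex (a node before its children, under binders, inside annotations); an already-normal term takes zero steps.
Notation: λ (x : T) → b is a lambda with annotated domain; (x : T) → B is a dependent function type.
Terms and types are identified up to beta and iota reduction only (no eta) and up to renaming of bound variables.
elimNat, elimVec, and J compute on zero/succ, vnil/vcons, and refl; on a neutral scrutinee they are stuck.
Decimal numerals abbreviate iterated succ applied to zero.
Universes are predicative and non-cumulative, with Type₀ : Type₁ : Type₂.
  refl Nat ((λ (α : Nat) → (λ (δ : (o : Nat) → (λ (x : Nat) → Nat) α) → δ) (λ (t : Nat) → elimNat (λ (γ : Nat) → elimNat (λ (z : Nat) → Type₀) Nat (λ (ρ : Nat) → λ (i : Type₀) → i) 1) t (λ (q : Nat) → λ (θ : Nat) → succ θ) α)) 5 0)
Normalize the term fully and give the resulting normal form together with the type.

resulting normal form:
  refl Nat 5
the term's type:
  Eq Nat 5 5
observation: 19 normal-order steps normalize the term, beginning with a beta-redex.


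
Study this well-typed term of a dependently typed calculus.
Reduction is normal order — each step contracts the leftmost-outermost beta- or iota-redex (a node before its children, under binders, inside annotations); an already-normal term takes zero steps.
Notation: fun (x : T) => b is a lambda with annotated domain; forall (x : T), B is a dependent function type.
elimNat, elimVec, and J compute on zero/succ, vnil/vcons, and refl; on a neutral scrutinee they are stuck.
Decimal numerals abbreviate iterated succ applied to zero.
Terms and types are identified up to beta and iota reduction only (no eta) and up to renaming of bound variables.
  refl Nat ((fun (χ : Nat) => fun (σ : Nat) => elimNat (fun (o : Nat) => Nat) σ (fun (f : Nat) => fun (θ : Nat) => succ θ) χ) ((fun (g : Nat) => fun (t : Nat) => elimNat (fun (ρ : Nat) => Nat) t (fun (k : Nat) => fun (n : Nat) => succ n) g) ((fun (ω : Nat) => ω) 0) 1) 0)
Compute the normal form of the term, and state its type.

resulting normal form:
  refl Nat 1
the term's type:
  Eq Nat 1 1


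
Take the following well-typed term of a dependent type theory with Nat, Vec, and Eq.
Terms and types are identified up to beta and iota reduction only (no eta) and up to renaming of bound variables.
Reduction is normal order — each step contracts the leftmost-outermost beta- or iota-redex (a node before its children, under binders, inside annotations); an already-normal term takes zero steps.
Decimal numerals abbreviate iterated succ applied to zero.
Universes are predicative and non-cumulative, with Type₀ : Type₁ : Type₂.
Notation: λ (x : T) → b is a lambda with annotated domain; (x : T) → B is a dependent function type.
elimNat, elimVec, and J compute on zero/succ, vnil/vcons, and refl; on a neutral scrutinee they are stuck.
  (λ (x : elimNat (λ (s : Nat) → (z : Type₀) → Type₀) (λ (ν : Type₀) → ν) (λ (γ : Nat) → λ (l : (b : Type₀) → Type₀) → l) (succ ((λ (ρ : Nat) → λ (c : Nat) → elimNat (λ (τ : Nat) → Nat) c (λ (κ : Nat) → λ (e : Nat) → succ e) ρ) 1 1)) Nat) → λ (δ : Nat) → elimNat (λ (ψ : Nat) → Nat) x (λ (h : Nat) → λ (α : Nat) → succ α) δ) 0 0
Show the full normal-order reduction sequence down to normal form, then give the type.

reduction (normal order):
  (λ (x : elimNat (λ (s : Nat) → (z : Type₀) → Type₀) (λ (ν : Type₀) → ν) (λ (γ : Nat) → λ (l : (b : Type₀) → Type₀) → l) (succ ((λ (ρ : Nat) → λ (c : Nat) → elimNat (λ (τ : Nat) → Nat) c (λ (κ : Nat) → λ (e : Nat) → succ e) ρ) 1 1)) Nat) → λ (δ : Nat) → elimNat (λ (ψ : Nat) → Nat) x (λ (h : Nat) → λ (α : Nat) → succ α) δ) 0 0
  ~> (λ (x : Nat) → elimNat (λ (s : Nat) → Nat) 0 (λ (z : Nat) → λ (ν : Nat) → succ ν) x) 0
  ~> elimNat (λ (x : Nat) → Nat) 0 (λ (s : Nat) → λ (z : Nat) → succ z) 0
  ~> 0
the term's type:
  Nat


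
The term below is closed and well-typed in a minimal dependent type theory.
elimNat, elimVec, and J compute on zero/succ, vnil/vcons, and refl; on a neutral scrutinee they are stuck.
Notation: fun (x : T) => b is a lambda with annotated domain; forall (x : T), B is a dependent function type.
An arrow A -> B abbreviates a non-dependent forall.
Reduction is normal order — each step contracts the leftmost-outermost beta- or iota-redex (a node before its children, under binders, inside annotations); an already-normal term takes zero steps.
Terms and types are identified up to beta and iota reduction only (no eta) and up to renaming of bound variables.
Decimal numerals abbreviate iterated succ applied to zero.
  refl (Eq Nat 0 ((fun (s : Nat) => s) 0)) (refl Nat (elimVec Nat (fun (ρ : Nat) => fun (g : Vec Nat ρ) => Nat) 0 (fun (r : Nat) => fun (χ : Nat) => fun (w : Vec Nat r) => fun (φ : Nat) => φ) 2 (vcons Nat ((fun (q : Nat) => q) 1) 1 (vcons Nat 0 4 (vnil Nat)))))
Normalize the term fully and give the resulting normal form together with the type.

normal form:
  refl (Eq Nat 0 0) (refl Nat 0)
inferred type:
  Eq (Eq Nat 0 0) (refl Nat 0) (refl Nat 0)
observation: reduction starts at a beta-redex, and 12 normal-order steps reach the normal form.


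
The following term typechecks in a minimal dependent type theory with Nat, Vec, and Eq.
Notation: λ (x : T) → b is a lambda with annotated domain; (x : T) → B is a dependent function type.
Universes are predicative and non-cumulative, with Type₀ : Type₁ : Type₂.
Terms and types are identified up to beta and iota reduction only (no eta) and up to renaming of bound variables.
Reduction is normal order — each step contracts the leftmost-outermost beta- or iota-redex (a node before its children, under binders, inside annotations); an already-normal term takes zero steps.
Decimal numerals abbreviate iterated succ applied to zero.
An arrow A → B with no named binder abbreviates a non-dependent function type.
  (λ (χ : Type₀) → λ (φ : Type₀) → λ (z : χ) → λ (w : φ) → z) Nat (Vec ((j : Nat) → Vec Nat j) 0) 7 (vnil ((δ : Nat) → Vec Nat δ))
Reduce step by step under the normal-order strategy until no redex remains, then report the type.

normal-order reduction:
  (λ (χ : Type₀) → λ (φ : Type₀) → λ (z : χ) → λ (w : φ) → z) Nat (Vec ((j : Nat) → Vec Nat j) 0) 7 (vnil ((δ : Nat) → Vec Nat δ))
  ~> (λ (χ : Type₀) → λ (φ : Nat) → λ (z : χ) → φ) (Vec ((w : Nat) → Vec Nat w) 0) 7 (vnil ((j : Nat) → Vec Nat j))
  ~> (λ (χ : Nat) → λ (φ : Vec ((z : Nat) → Vec Nat z) 0) → χ) 7 (vnil ((w : Nat) → Vec Nat w))
  ~> (λ (χ : Vec ((φ : Nat) → Vec Nat φ) 0) → 7) (vnil ((z : Nat) → Vec Nat z))
  ~> 7
type:
  Nat


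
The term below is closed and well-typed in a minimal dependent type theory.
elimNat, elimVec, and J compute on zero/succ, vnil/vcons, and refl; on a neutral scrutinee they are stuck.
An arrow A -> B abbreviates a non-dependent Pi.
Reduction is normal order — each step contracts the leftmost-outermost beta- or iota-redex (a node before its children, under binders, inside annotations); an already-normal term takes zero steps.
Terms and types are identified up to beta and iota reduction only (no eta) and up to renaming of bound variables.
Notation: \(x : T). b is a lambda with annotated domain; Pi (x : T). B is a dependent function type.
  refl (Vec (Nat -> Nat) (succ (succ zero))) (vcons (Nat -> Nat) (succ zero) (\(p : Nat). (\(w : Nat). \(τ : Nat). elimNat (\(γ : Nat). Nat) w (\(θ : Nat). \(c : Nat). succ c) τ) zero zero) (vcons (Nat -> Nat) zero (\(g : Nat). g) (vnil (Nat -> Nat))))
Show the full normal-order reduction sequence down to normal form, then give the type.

reduction (normal order):
  refl (Vec (Nat -> Nat) (succ (succ zero))) (vcons (Nat -> Nat) (succ zero) (\(p : Nat). (\(w : Nat). \(τ : Nat). elimNat (\(γ : Nat). Nat) w (\(θ : Nat). \(c : Nat). succ c) τ) zero zero) (vcons (Nat -> Nat) zero (\(g : Nat). g) (vnil (Nat -> Nat))))
  ~> refl (Vec (Nat -> Nat) (succ (succ zero))) (vcons (Nat -> Nat) (succ zero) (\(p : Nat). (\(w : Nat). elimNat (\(τ : Nat). Nat) zero (\(γ : Nat). \(θ : Nat). succ θ) w) zero) (vcons (Nat -> Nat) zero (\(c : Nat). c) (vnil (Nat -> Nat))))
  ~> refl (Vec (Nat -> Nat) (succ (succ zero))) (vcons (Nat -> Nat) (succ zero) (\(p : Nat). elimNat (\(w : Nat). Nat) zero (\(τ : Nat). \(γ : Nat). succ γ) zero) (vcons (Nat -> Nat) zero (\(θ : Nat). θ) (vnil (Nat -> Nat))))
  ~> refl (Vec (Nat -> Nat) (succ (succ zero))) (vcons (Nat -> Nat) (succ zero) (\(p : Nat). zero) (vcons (Nat -> Nat) zero (\(w : Nat). w) (vnil (Nat -> Nat))))
the term's type:
  Eq (Vec (Nat -> Nat) (succ (succ zero))) (vcons (Nat -> Nat) (succ zero) (\(p : Nat). zero) (vcons (Nat -> Nat) zero (\(w : Nat). w) (vnil (Nat -> Nat)))) (vcons (Nat -> Nat) (succ zero) (\(τ : Nat). zero) (vcons (Nat -> Nat) zero (\(γ : Nat). γ) (vnil (Nat -> Nat))))


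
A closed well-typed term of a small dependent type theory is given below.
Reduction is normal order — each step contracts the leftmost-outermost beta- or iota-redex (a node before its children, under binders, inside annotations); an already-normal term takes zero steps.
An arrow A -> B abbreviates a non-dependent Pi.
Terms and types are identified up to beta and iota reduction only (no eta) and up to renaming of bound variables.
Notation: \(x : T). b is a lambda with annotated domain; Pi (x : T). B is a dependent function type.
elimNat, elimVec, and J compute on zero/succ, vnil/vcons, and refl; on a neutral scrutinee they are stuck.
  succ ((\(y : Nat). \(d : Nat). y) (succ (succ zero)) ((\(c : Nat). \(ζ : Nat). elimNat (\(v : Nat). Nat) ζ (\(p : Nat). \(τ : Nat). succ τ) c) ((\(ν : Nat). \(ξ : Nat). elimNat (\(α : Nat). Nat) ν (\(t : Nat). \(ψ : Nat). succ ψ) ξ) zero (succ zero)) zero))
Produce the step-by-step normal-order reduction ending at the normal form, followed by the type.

normal-order reduction sequence:
  succ ((\(y : Nat). \(d : Nat). y) (succ (succ zero)) ((\(c : Nat). \(ζ : Nat). elimNat (\(v : Nat). Nat) ζ (\(p : Nat). \(τ : Nat). succ τ) c) ((\(ν : Nat). \(ξ : Nat). elimNat (\(α : Nat). Nat) ν (\(t : Nat). \(ψ : Nat). succ ψ) ξ) zero (succ zero)) zero))
  ~> succ ((\(y : Nat). succ (succ zero)) ((\(d : Nat). \(c : Nat). elimNat (\(ζ : Nat). Nat) c (\(v : Nat). \(p : Nat). succ p) d) ((\(τ : Nat). \(ν : Nat). elimNat (\(ξ : Nat). Nat) τ (\(α : Nat). \(t : Nat). succ t) ν) zero (succ zero)) zero))
  ~> succ (succ (succ zero))
inferred type:
  Nat


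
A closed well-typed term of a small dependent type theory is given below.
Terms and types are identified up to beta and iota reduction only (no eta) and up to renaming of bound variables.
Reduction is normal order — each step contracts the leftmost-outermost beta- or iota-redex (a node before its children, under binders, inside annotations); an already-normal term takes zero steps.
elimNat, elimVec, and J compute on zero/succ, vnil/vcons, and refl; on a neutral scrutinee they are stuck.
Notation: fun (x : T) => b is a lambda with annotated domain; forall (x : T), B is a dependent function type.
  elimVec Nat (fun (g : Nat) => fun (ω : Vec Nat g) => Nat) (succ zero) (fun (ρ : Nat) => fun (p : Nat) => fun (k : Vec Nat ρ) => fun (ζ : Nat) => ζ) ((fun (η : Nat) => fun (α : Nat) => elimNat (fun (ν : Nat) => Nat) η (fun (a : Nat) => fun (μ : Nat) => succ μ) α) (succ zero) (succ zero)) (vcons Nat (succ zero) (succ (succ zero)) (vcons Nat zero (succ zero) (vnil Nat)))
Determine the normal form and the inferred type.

normal form:
  succ zero
the term's type:
  Nat
observation: the term reaches its normal form after 11 normal-order steps.


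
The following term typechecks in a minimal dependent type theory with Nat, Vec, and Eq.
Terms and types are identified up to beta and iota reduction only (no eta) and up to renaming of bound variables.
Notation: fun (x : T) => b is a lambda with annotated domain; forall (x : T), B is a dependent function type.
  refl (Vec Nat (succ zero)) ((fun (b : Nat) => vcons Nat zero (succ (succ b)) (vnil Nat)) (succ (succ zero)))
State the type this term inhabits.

inferred type:
  Eq (Vec Nat (succ zero)) (vcons Nat zero (succ (succ (succ (succ zero)))) (vnil Nat)) (vcons Nat zero (succ (succ (succ (succ zero)))) (vnil Nat))


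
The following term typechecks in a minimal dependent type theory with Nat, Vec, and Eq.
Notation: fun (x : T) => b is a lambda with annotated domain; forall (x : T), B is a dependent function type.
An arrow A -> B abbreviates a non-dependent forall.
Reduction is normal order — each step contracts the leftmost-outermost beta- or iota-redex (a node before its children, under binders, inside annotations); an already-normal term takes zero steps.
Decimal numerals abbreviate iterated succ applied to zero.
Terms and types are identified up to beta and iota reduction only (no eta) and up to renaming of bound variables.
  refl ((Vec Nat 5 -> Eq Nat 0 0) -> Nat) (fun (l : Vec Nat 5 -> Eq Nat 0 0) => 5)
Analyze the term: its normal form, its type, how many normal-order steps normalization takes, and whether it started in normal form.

resulting normal form:
  refl ((Vec Nat 5 -> Eq Nat 0 0) -> Nat) (fun (l : Vec Nat 5 -> Eq Nat 0 0) => 5)
the term's type:
  Eq ((Vec Nat 5 -> Eq Nat 0 0) -> Nat) (fun (l : Vec Nat 5 -> Eq Nat 0 0) => 5) (fun (ε : Vec Nat 5 -> Eq Nat 0 0) => 5)
steps to reach normal form (normal order): 0
term was already normal: yes


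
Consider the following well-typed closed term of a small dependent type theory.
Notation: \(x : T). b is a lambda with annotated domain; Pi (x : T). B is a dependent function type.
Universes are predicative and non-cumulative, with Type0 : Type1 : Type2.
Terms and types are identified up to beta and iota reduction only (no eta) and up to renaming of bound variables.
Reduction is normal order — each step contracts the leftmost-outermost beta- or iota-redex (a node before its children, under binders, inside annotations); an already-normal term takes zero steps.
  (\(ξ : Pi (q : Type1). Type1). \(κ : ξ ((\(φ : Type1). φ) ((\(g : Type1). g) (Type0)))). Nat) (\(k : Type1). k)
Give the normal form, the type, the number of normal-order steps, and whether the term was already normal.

reduced normal form:
  \(ξ : Type0). Nat
inferred type:
  Pi (ξ : Type0). Type0
normal-order step count: 4
started in normal form: no
first redex: a beta-redex


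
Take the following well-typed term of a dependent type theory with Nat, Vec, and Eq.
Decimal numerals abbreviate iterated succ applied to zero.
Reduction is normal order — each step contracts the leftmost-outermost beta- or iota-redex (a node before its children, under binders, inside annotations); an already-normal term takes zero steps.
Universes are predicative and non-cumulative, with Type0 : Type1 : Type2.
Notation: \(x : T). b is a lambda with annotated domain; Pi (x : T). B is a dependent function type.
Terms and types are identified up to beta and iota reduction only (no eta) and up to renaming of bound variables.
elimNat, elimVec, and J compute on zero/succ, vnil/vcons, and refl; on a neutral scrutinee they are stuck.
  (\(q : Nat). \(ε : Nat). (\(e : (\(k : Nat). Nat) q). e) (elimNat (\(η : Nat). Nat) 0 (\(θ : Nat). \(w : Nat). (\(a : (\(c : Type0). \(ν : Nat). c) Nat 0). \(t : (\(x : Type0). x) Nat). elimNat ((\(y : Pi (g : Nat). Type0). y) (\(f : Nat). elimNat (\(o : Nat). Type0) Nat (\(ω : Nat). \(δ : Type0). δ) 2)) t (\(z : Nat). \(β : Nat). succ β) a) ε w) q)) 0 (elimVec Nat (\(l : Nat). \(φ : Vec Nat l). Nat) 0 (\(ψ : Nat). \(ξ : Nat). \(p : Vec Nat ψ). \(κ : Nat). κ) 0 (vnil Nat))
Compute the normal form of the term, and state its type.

resulting normal form:
  0
inferred type:
  Nat
observation: contracting a beta-redex first, the term normalizes in 4 steps.


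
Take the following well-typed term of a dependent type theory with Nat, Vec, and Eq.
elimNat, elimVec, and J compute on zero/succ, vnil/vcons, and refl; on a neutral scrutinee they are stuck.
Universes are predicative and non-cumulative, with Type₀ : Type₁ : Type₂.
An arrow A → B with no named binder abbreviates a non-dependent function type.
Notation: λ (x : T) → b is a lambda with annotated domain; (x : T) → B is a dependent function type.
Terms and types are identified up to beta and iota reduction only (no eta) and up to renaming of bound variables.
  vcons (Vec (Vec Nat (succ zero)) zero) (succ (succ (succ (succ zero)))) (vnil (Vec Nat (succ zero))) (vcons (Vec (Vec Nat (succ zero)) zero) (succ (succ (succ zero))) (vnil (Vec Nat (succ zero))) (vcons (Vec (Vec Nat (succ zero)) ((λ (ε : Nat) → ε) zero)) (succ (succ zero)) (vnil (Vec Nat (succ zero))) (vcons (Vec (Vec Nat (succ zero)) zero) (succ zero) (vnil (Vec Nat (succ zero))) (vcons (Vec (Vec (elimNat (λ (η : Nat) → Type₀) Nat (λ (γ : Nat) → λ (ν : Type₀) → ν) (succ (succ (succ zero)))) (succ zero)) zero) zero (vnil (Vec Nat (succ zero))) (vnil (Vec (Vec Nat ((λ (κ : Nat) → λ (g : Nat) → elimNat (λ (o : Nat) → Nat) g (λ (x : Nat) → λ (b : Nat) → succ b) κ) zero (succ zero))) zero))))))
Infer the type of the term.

type:
  Vec (Vec (Vec Nat (succ zero)) zero) (succ (succ (succ (succ (succ zero)))))


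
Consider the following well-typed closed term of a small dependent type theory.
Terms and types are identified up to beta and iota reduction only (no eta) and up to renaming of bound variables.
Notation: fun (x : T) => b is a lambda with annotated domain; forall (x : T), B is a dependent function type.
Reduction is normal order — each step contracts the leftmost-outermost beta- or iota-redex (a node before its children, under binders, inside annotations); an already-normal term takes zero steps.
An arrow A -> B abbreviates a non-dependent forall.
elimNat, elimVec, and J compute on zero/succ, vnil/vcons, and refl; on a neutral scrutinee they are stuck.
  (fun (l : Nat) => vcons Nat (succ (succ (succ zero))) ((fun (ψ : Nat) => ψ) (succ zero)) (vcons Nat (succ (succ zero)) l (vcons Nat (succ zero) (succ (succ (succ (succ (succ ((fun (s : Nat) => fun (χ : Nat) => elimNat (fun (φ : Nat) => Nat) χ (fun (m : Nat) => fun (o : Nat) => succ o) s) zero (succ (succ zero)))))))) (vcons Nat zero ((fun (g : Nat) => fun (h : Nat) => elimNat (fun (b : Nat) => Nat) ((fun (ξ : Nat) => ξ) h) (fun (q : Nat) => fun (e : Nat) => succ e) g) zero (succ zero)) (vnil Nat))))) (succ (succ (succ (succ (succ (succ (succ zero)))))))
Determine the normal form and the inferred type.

resulting normal form:
  vcons Nat (succ (succ (succ zero))) (succ zero) (vcons Nat (succ (succ zero)) (succ (succ (succ (succ (succ (succ (succ zero))))))) (vcons Nat (succ zero) (succ (succ (succ (succ (succ (succ (succ zero))))))) (vcons Nat zero (succ zero) (vnil Nat))))
the term's type:
  Vec Nat (succ (succ (succ (succ zero))))


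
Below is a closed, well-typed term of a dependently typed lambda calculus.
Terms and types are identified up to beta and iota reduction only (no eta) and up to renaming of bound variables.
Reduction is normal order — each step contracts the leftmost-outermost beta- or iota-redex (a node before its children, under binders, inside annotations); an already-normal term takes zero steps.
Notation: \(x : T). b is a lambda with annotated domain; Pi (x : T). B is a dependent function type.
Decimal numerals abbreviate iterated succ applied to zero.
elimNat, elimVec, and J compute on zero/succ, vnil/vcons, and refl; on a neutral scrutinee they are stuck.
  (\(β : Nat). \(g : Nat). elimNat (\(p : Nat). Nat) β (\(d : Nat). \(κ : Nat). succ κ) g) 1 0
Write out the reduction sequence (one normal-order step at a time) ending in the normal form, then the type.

normal-order reduction:
  (\(β : Nat). \(g : Nat). elimNat (\(p : Nat). Nat) β (\(d : Nat). \(κ : Nat). succ κ) g) 1 0
  ~> (\(β : Nat). elimNat (\(g : Nat). Nat) 1 (\(p : Nat). \(d : Nat). succ d) β) 0
  ~> elimNat (\(β : Nat). Nat) 1 (\(g : Nat). \(p : Nat). succ p) 0
  ~> 1
type:
  Nat


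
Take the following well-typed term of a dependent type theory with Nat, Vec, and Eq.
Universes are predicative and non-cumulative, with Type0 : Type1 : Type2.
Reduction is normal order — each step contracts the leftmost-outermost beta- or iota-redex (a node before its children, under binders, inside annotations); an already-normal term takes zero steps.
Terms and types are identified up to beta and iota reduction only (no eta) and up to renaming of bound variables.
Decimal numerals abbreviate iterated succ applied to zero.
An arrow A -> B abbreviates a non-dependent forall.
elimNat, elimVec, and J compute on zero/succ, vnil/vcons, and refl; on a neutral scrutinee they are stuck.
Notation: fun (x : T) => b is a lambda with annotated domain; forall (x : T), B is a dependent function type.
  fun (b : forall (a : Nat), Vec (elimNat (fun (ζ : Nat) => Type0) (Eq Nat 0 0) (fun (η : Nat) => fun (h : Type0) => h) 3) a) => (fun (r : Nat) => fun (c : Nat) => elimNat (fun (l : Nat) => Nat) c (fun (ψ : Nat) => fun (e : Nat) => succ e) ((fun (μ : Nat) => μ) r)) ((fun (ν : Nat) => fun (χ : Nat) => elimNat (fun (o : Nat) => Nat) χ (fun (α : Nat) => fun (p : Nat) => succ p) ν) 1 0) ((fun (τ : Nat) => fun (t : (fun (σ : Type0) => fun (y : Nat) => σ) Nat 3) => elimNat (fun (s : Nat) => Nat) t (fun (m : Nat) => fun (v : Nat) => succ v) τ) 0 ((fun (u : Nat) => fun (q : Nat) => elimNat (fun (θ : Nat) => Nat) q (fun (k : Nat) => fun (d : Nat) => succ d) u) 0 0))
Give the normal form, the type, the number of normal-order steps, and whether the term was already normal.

reduced normal form:
  fun (b : forall (a : Nat), Vec (Eq Nat 0 0) a) => 1
the term's type:
  (forall (b : Nat), Vec (Eq Nat 0 0) b) -> Nat
normal-order step count: 29
started in normal form: no
first contracted redex: an elimNat iota-redex


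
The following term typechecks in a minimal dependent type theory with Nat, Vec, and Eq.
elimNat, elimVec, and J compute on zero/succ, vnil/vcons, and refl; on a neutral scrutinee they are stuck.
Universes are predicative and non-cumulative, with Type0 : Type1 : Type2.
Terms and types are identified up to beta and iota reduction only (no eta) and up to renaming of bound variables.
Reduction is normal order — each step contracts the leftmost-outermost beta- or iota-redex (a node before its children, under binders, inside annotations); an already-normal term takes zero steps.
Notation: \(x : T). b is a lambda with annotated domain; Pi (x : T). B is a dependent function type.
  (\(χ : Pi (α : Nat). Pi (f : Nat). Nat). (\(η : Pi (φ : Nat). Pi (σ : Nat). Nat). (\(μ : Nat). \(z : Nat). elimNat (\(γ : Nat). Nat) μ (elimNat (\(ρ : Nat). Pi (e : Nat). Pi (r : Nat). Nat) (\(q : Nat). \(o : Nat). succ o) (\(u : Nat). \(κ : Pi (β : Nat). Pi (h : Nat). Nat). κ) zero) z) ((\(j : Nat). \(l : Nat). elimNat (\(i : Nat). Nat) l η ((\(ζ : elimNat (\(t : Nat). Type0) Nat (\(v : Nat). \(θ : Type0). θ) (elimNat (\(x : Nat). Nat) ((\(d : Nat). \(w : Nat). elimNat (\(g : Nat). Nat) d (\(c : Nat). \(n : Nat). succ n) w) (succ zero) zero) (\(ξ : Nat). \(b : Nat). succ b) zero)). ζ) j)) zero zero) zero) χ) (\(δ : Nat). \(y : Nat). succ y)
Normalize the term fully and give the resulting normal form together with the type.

normal form:
  zero
inferred type:
  Nat
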